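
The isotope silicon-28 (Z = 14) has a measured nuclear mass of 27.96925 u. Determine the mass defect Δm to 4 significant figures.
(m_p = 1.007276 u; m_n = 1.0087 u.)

0.2544 u

The nucleus contains 14 protons and 28 − 14 = 14 neutrons.
Total constituent mass: 14 × 1.007276 + 14 × 1.0087 = 28.223664 u
The mass defect is 28.223664 − 27.96925 = 0.254414 u.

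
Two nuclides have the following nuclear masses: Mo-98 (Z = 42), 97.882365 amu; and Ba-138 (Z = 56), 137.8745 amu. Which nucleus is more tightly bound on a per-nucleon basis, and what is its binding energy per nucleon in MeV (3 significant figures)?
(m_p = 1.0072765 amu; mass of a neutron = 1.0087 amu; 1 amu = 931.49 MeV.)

Mo-98; 8.65 MeV/nucleon

Mo-98: Σm = 42(1.0072765) + 56(1.0087) = 98.7928130 amu; Δm = 0.9104480 amu; E_B = 848.07 MeV; E_B/A = 8.654 MeV
Ba-138: Σm = 56(1.0072765) + 82(1.0087) = 139.1208840 amu; Δm = 1.2463840 amu; E_B = 1161.0 MeV; E_B/A = 8.413 MeV
Mo-98 has the higher binding energy per nucleon, so it is the more tightly bound nucleus.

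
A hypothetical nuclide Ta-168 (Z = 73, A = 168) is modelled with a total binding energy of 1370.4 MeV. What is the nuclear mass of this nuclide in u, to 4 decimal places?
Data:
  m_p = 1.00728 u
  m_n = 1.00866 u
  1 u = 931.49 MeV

167.8829 u

Mass defect = 1370.4 MeV / (931.49 MeV/u) = 1.471191 u
Constituent mass = 73(1.00728) + 95(1.00866) = 169.35414 u
Nuclear mass = 169.35414 − 1.471191 = 167.882949 u ≈ 167.8829 u (to 4 decimal places)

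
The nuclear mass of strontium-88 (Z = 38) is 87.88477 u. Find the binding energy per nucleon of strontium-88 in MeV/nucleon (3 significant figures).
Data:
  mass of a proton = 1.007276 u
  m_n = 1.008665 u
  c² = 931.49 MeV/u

8.73 MeV/nucleon

Σm = 38·m_p + 50·m_n = 38.276488 + 50.433250 = 88.709738 u
The mass defect is 88.709738 − 87.88477 = 0.824968 u.
Converting to energy: 0.824968 u × 931.49 MeV/u = 768.449 MeV
Dividing by A = 88 gives 8.732 MeV per nucleon.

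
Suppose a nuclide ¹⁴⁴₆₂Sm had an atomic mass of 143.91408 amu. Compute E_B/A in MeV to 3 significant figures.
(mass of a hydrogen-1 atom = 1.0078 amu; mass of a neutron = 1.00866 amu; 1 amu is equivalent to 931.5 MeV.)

8.28 MeV/nucleon

Z = 62, so N = A − Z = 144 − 62 = 82.
Σm = 62·m(¹H) + 82·m_n = 62.4836 + 82.71012 = 145.19372 amu
Δm = 145.19372 − 143.91408 = 1.27964 amu
Converting to energy: 1.27964 amu × 931.5 MeV/amu = 1191.98 MeV
BE/A = 1191.98 MeV / 144 = 8.278 MeV/nucleon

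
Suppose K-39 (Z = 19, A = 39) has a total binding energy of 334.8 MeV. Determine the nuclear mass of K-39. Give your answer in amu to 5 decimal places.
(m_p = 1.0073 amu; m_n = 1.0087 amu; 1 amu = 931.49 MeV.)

Mass defect = 334.8 MeV / (931.49 MeV/amu) = 0.3594241 amu
Constituent mass = 19(1.0073) + 20(1.0087) = 39.3127 amu
Nuclear mass = 39.3127 − 0.3594241 = 38.9532759 amu ≈ 38.95328 amu (to 5 decimal places)

38.95328 amu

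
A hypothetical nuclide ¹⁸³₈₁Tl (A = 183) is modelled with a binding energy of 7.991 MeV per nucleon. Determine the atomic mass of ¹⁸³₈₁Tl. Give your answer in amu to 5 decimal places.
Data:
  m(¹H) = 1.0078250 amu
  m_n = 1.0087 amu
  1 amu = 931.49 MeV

Total binding energy = 183 × 7.991 = 1462.353 MeV
Mass defect = 1462.353 MeV / (931.49 MeV/amu) = 1.5699074 amu
Constituent mass = 81(1.0078250) + 102(1.0087) = 184.5212250 amu
Atomic mass = 184.5212250 − 1.5699074 = 182.9513176 amu ≈ 182.95132 amu (to 5 decimal places)

182.95132 amu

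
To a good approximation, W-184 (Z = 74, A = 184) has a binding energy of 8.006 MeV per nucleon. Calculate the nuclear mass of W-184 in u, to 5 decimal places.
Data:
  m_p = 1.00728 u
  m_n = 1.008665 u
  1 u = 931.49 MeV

Total binding energy = 184 × 8.006 = 1473.104 MeV
Mass defect = 1473.104 MeV / (931.49 MeV/u) = 1.5814491 u
Constituent mass = 74(1.00728) + 110(1.008665) = 185.491870 u
Nuclear mass = 185.491870 − 1.5814491 = 183.9104209 u ≈ 183.91042 u (to 5 decimal places)

183.91042 u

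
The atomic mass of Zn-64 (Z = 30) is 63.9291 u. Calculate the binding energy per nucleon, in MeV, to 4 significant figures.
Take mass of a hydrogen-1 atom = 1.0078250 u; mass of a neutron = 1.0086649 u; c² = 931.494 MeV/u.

8.736 MeV/nucleon

With 30 protons and 34 neutrons (A = 64):
Mass of separated nucleons = 30(1.0078250) + 34(1.0086649) = 30.2347500 + 34.2946066 = 64.5293566 u
The mass defect is 64.5293566 − 63.9291 = 0.6002566 u.
Binding energy = Δm·c² = 0.6002566 × 931.494 MeV/u = 559.135 MeV
Dividing by A = 64 gives 8.736 MeV per nucleon.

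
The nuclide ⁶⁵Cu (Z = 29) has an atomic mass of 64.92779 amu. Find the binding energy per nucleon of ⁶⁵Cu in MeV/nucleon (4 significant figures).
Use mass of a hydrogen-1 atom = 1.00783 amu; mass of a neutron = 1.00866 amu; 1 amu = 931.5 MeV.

Total constituent mass: 29 × 1.00783 + 36 × 1.00866 = 65.53883 amu
Mass defect Δm = 65.53883 − 64.92779 = 0.61104 amu
E_B = 0.61104 × 931.5 = 569.184 MeV
BE/A = 569.184 MeV / 65 = 8.757 MeV/nucleon

8.757 MeV/nucleon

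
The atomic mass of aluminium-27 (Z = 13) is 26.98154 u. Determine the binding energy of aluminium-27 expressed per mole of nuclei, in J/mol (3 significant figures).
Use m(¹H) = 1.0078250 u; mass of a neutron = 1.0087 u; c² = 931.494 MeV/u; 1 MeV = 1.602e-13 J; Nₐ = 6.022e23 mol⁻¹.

2.17e+13 J/mol

Mass of separated nucleons = 13(1.0078250) + 14(1.0087) = 13.1017250 + 14.1218 = 27.2235250 u
Mass defect Δm = 27.2235250 − 26.98154 = 0.2419850 u
Binding energy = Δm·c² = 0.2419850 × 931.494 MeV/u = 225.408 MeV
Per nucleus in joules: 225.408 MeV × 1.602e-13 J/MeV = 3.6110e-11 J
Per mole: 3.6110e-11 J × 6.022e23 mol⁻¹ = 2.1745e+13 J/mol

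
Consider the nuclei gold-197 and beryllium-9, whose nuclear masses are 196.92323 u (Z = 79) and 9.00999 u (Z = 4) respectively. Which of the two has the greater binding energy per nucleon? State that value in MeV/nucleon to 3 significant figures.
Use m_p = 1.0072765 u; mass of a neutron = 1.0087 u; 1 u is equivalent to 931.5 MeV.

gold-197; 7.94 MeV/nucleon

gold-197: Σm = 79(1.0072765) + 118(1.0087) = 198.6014435 u; Δm = 1.6782135 u; E_B = 1563.26 MeV; E_B/A = 7.935 MeV
beryllium-9: Σm = 4(1.0072765) + 5(1.0087) = 9.0726060 u; Δm = 0.0626160 u; E_B = 58.327 MeV; E_B/A = 6.481 MeV
gold-197 has the higher binding energy per nucleon, so it is the more tightly bound nucleus.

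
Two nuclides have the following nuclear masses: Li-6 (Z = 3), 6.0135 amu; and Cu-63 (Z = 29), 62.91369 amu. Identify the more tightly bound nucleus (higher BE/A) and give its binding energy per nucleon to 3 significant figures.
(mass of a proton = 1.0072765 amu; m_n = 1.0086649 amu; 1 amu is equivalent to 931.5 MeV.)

Li-6: Σm = 3(1.0072765) + 3(1.0086649) = 6.0478242 amu; Δm = 0.0343242 amu; E_B = 31.973 MeV; E_B/A = 5.329 MeV
Cu-63: Σm = 29(1.0072765) + 34(1.0086649) = 63.5056251 amu; Δm = 0.5919351 amu; E_B = 551.39 MeV; E_B/A = 8.752 MeV
Cu-63 has the higher binding energy per nucleon, so it is the more tightly bound nucleus.

Cu-63; 8.75 MeV/nucleon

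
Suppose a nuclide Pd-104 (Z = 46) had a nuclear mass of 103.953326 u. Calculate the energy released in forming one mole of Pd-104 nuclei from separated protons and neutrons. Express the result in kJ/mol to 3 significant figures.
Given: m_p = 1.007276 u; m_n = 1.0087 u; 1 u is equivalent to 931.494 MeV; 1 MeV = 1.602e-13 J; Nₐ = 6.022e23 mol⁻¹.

Total constituent mass: 46 × 1.007276 + 58 × 1.0087 = 104.839296 u
The mass defect is 104.839296 − 103.953326 = 0.885970 u.
E_B = 0.885970 × 931.494 = 825.276 MeV
Per nucleus in joules: 825.276 MeV × 1.602e-13 J/MeV = 1.3221e-10 J
Per mole: 1.3221e-10 J × 6.022e23 mol⁻¹ = 7.9617e+13 J/mol

7.96e+10 kJ/mol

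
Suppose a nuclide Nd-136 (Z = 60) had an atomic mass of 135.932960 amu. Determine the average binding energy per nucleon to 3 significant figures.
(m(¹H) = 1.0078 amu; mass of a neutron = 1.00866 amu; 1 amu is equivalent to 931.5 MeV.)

Z = 60, so N = A − Z = 136 − 60 = 76.
Mass of separated nucleons = 60(1.0078) + 76(1.00866) = 60.4680 + 76.65816 = 137.12616 amu
Mass defect Δm = 137.12616 − 135.932960 = 1.193200 amu
Binding energy = Δm·c² = 1.193200 × 931.5 MeV/amu = 1111.47 MeV
Dividing by A = 136 gives 8.173 MeV per nucleon.

8.17 MeV/nucleon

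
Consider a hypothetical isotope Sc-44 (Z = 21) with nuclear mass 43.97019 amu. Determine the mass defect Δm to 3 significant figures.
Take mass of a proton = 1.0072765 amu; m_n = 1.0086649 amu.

0.382 amu

The nucleus contains 21 protons and 44 − 21 = 23 neutrons.
Σm = 21·m_p + 23·m_n = 21.1528065 + 23.1992927 = 44.3520992 amu
Mass defect Δm = 44.3520992 − 43.97019 = 0.3819092 amu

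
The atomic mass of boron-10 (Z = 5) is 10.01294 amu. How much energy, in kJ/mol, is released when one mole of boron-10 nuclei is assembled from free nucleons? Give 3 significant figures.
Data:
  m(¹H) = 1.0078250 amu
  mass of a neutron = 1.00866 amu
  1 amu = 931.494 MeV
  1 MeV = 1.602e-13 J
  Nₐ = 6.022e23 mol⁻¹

6.24e+09 kJ/mol

Mass of separated nucleons = 5(1.0078250) + 5(1.00866) = 5.0391250 + 5.04330 = 10.0824250 amu
The mass defect is 10.0824250 − 10.01294 = 0.0694850 amu.
Converting to energy: 0.0694850 amu × 931.494 MeV/amu = 64.7249 MeV
Per nucleus in joules: 64.7249 MeV × 1.602e-13 J/MeV = 1.0369e-11 J
Per mole: 1.0369e-11 J × 6.022e23 mol⁻¹ = 6.2442e+12 J/mol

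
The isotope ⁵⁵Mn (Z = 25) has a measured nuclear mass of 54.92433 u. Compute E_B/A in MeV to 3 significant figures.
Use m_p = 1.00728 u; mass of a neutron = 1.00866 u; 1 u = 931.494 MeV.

8.76 MeV/nucleon

The nucleus contains 25 protons and 55 − 25 = 30 neutrons.
Total constituent mass: 25 × 1.00728 + 30 × 1.00866 = 55.44180 u
Δm = 55.44180 − 54.92433 = 0.51747 u
E_B = 0.51747 × 931.494 = 482.020 MeV
Per nucleon: 482.020 / 55 = 8.764 MeV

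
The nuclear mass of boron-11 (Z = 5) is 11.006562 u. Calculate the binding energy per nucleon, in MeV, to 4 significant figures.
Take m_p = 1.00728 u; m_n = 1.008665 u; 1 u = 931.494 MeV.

6.929 MeV/nucleon

Σm = 5·m_p + 6·m_n = 5.03640 + 6.051990 = 11.088390 u
Mass defect Δm = 11.088390 − 11.006562 = 0.081828 u
E_B = 0.081828 × 931.494 = 76.2223 MeV
Per nucleon: 76.2223 / 11 = 6.929 MeV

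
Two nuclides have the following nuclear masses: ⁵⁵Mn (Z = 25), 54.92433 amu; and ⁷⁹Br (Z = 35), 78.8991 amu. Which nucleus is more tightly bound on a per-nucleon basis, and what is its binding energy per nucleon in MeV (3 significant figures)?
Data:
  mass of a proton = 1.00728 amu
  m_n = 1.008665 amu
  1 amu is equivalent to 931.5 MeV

⁵⁵Mn: Σm = 25(1.00728) + 30(1.008665) = 55.441950 amu; Δm = 0.517620 amu; E_B = 482.16 MeV; E_B/A = 8.767 MeV
⁷⁹Br: Σm = 35(1.00728) + 44(1.008665) = 79.636060 amu; Δm = 0.736960 amu; E_B = 686.48 MeV; E_B/A = 8.690 MeV
⁵⁵Mn has the higher binding energy per nucleon, so it is the more tightly bound nucleus.

⁵⁵Mn; 8.77 MeV/nucleon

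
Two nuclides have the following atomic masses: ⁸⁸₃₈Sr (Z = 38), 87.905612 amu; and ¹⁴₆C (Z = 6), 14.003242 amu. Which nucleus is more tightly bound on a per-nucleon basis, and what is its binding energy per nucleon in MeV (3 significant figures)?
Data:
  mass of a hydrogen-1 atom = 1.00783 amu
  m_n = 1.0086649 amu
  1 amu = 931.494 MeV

⁸⁸₃₈Sr; 8.73 MeV/nucleon

⁸⁸₃₈Sr: Σm = 38(1.00783) + 50(1.0086649) = 88.7307850 amu; Δm = 0.8251730 amu; E_B = 768.644 MeV; E_B/A = 8.7346 MeV
¹⁴₆C: Σm = 6(1.00783) + 8(1.0086649) = 14.1162992 amu; Δm = 0.1130572 amu; E_B = 105.31 MeV; E_B/A = 7.522 MeV
⁸⁸₃₈Sr has the higher binding energy per nucleon, so it is the more tightly bound nucleus.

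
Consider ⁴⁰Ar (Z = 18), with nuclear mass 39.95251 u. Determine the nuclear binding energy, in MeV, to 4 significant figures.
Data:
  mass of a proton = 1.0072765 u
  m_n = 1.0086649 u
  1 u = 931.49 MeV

343.8 MeV

The nucleus contains 18 protons and 40 − 18 = 22 neutrons.
Mass of separated nucleons = 18(1.0072765) + 22(1.0086649) = 18.1309770 + 22.1906278 = 40.3216048 u
The mass defect is 40.3216048 − 39.95251 = 0.3690948 u.
Binding energy = Δm·c² = 0.3690948 × 931.49 MeV/u = 343.808 MeV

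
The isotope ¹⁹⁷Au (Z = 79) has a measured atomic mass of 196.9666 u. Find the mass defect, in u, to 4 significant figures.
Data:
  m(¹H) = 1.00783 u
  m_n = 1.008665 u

The nucleus contains 79 protons and 197 − 79 = 118 neutrons.
Σm = 79·m(¹H) + 118·m_n = 79.61857 + 119.022470 = 198.641040 u
Δm = 198.641040 − 196.9666 = 1.674440 u

1.674 u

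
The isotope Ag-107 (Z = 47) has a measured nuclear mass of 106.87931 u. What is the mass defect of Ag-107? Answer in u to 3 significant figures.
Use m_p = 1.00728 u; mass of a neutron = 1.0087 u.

With 47 protons and 60 neutrons (A = 107):
Total constituent mass: 47 × 1.00728 + 60 × 1.0087 = 107.86416 u
Mass defect Δm = 107.86416 − 106.87931 = 0.98485 u

0.985 u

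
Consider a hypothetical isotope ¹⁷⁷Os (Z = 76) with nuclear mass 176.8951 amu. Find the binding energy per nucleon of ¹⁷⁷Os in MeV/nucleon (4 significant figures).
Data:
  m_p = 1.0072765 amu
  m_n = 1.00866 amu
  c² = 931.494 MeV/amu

With 76 protons and 101 neutrons (A = 177):
Mass of separated nucleons = 76(1.0072765) + 101(1.00866) = 76.5530140 + 101.87466 = 178.4276740 amu
Mass defect Δm = 178.4276740 − 176.8951 = 1.5325740 amu
Converting to energy: 1.5325740 amu × 931.494 MeV/amu = 1427.58 MeV
Dividing by A = 177 gives 8.065 MeV per nucleon.

8.065 MeV/nucleon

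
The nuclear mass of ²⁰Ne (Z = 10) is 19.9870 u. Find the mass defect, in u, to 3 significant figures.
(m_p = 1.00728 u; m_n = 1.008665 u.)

0.172 u

Mass of separated nucleons = 10(1.00728) + 10(1.008665) = 10.07280 + 10.086650 = 20.159450 u
Δm = 20.159450 − 19.9870 = 0.172450 u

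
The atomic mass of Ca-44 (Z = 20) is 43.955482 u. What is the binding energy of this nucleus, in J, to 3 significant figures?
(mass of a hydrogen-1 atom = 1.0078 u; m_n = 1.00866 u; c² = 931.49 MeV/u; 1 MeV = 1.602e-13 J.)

6.09e-11 J

Total constituent mass: 20 × 1.0078 + 24 × 1.00866 = 44.36384 u
The mass defect is 44.36384 − 43.955482 = 0.408358 u.
Converting to energy: 0.408358 u × 931.49 MeV/u = 380.381 MeV
In joules: 380.381 MeV × 1.602e-13 J/MeV = 6.0937e-11 J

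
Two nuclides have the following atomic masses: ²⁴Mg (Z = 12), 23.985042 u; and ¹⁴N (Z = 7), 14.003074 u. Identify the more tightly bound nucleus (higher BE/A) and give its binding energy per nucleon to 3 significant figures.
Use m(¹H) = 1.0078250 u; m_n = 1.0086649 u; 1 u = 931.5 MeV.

²⁴Mg: Σm = 12(1.0078250) + 12(1.0086649) = 24.1978788 u; Δm = 0.2128368 u; E_B = 198.26 MeV; E_B/A = 8.261 MeV
¹⁴N: Σm = 7(1.0078250) + 7(1.0086649) = 14.1154293 u; Δm = 0.1123553 u; E_B = 104.66 MeV; E_B/A = 7.476 MeV
²⁴Mg has the higher binding energy per nucleon, so it is the more tightly bound nucleus.

²⁴Mg; 8.26 MeV/nucleon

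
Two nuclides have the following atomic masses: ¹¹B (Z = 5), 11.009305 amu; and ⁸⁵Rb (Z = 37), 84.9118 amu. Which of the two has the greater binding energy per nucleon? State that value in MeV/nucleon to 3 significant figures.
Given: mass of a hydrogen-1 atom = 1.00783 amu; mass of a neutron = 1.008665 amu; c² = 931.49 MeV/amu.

⁸⁵Rb; 8.70 MeV/nucleon

¹¹B: Σm = 5(1.00783) + 6(1.008665) = 11.091140 amu; Δm = 0.081835 amu; E_B = 76.228 MeV; E_B/A = 6.930 MeV
⁸⁵Rb: Σm = 37(1.00783) + 48(1.008665) = 85.705630 amu; Δm = 0.793830 amu; E_B = 739.44 MeV; E_B/A = 8.699 MeV
⁸⁵Rb has the higher binding energy per nucleon, so it is the more tightly bound nucleus.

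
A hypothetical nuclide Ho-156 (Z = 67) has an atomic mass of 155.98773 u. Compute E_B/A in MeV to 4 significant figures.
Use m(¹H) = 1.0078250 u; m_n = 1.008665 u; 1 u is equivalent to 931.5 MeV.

The nucleus contains 67 protons and 156 − 67 = 89 neutrons.
Σm = 67·m(¹H) + 89·m_n = 67.5242750 + 89.771185 = 157.2954600 u
Mass defect Δm = 157.2954600 − 155.98773 = 1.3077300 u
E_B = 1.3077300 × 931.5 = 1218.15 MeV
BE/A = 1218.15 MeV / 156 = 7.809 MeV/nucleon

7.809 MeV/nucleon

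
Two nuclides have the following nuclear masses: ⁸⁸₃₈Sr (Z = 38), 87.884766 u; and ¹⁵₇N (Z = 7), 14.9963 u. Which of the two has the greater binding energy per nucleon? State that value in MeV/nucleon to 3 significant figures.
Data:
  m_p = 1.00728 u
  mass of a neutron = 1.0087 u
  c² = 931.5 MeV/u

⁸⁸₃₈Sr: Σm = 38(1.00728) + 50(1.0087) = 88.71164 u; Δm = 0.826874 u; E_B = 770.23 MeV; E_B/A = 8.753 MeV
¹⁵₇N: Σm = 7(1.00728) + 8(1.0087) = 15.12056 u; Δm = 0.12426 u; E_B = 115.75 MeV; E_B/A = 7.717 MeV
⁸⁸₃₈Sr has the higher binding energy per nucleon, so it is the more tightly bound nucleus.

⁸⁸₃₈Sr; 8.75 MeV/nucleon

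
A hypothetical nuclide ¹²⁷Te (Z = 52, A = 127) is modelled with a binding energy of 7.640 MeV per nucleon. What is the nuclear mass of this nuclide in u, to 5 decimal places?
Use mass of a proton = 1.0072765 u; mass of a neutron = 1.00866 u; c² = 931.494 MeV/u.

Total binding energy = 127 × 7.640 = 970.280 MeV
Mass defect = 970.280 MeV / (931.494 MeV/u) = 1.0416385 u
Constituent mass = 52(1.0072765) + 75(1.00866) = 128.0278780 u
Nuclear mass = 128.0278780 − 1.0416385 = 126.9862395 u ≈ 126.98624 u (to 5 decimal places)

126.98624 u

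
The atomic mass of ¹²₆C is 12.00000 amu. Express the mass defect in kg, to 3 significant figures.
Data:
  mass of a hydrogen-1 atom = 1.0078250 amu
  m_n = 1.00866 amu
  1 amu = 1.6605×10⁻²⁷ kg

Σm = 6·m(¹H) + 6·m_n = 6.0469500 + 6.05196 = 12.0989100 amu
Mass defect Δm = 12.0989100 − 12.00000 = 0.0989100 amu
In SI units: 0.0989100 amu × 1.6605×10⁻²⁷ kg/amu = 1.6424e-28 kg

1.64e-28 kg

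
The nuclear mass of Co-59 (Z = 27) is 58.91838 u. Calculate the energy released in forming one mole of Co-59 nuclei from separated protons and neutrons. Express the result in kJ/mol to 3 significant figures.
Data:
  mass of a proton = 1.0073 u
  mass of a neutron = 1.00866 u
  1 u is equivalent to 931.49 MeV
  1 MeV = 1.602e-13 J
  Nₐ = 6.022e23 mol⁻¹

4.99e+10 kJ/mol

The nucleus contains 27 protons and 59 − 27 = 32 neutrons.
Σm = 27·m_p + 32·m_n = 27.1971 + 32.27712 = 59.47422 u
Δm = 59.47422 − 58.91838 = 0.55584 u
E_B = 0.55584 × 931.49 = 517.759 MeV
Per nucleus in joules: 517.759 MeV × 1.602e-13 J/MeV = 8.2945e-11 J
Per mole: 8.2945e-11 J × 6.022e23 mol⁻¹ = 4.9949e+13 J/mol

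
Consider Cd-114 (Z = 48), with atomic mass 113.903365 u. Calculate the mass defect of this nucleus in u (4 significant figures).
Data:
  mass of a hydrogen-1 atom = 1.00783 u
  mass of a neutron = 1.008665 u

With 48 protons and 66 neutrons (A = 114):
Σm = 48·m(¹H) + 66·m_n = 48.37584 + 66.571890 = 114.947730 u
The mass defect is 114.947730 − 113.903365 = 1.044365 u.

1.044 u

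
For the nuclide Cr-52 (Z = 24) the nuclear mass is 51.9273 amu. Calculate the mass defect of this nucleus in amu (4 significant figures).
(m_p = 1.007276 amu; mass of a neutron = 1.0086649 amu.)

Z = 24, so N = A − Z = 52 − 24 = 28.
Mass of separated nucleons = 24(1.007276) + 28(1.0086649) = 24.174624 + 28.2426172 = 52.4172412 amu
Δm = 52.4172412 − 51.9273 = 0.4899412 amu

0.4899 amu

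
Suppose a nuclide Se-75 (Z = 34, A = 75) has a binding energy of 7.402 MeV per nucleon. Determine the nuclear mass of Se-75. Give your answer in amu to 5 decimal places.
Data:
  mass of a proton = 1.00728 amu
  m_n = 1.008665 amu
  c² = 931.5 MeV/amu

75.00681 amu

Total binding energy = 75 × 7.402 = 555.150 MeV
Mass defect = 555.150 MeV / (931.5 MeV/amu) = 0.5959742 amu
Constituent mass = 34(1.00728) + 41(1.008665) = 75.602785 amu
Nuclear mass = 75.602785 − 0.5959742 = 75.0068108 amu ≈ 75.00681 amu (to 5 decimal places)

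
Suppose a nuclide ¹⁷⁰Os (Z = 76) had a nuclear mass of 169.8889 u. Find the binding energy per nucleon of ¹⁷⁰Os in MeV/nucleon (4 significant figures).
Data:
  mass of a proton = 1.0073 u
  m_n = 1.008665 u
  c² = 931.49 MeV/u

8.112 MeV/nucleon

With 76 protons and 94 neutrons (A = 170):
Total constituent mass: 76 × 1.0073 + 94 × 1.008665 = 171.369310 u
Mass defect Δm = 171.369310 − 169.8889 = 1.480410 u
Binding energy = Δm·c² = 1.480410 × 931.49 MeV/u = 1378.99 MeV
Per nucleon: 1378.99 / 170 = 8.112 MeV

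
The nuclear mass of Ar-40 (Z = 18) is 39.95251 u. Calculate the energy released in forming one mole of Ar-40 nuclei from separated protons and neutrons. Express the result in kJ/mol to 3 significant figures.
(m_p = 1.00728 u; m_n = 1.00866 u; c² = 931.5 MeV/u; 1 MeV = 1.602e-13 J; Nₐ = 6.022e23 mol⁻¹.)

3.32e+10 kJ/mol

With 18 protons and 22 neutrons (A = 40):
Mass of separated nucleons = 18(1.00728) + 22(1.00866) = 18.13104 + 22.19052 = 40.32156 u
The mass defect is 40.32156 − 39.95251 = 0.36905 u.
Converting to energy: 0.36905 u × 931.5 MeV/u = 343.770 MeV
Per nucleus in joules: 343.770 MeV × 1.602e-13 J/MeV = 5.5072e-11 J
Per mole: 5.5072e-11 J × 6.022e23 mol⁻¹ = 3.3164e+13 J/mol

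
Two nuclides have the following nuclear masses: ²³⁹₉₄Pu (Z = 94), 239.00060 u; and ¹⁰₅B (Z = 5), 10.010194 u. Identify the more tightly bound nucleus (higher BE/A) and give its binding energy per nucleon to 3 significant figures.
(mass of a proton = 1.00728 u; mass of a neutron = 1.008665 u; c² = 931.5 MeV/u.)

²³⁹₉₄Pu: Σm = 94(1.00728) + 145(1.008665) = 240.940745 u; Δm = 1.940145 u; E_B = 1807.2 MeV; E_B/A = 7.562 MeV
¹⁰₅B: Σm = 5(1.00728) + 5(1.008665) = 10.079725 u; Δm = 0.069531 u; E_B = 64.768 MeV; E_B/A = 6.477 MeV
²³⁹₉₄Pu has the higher binding energy per nucleon, so it is the more tightly bound nucleus.

²³⁹₉₄Pu; 7.56 MeV/nucleon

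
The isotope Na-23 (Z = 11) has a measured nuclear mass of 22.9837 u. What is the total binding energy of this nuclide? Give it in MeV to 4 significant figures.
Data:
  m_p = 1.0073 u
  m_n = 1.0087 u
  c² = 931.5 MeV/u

187.2 MeV

Σm = 11·m_p + 12·m_n = 11.0803 + 12.1044 = 23.1847 u
The mass defect is 23.1847 − 22.9837 = 0.2010 u.
E_B = 0.2010 × 931.5 = 187.232 MeV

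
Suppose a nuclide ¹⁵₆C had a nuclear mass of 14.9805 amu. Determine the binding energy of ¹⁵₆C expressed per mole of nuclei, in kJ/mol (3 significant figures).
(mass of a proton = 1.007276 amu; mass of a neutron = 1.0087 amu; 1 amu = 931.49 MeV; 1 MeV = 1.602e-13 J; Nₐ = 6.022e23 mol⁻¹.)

Total constituent mass: 6 × 1.007276 + 9 × 1.0087 = 15.121956 amu
Δm = 15.121956 − 14.9805 = 0.141456 amu
E_B = 0.141456 × 931.49 = 131.765 MeV
Per nucleus in joules: 131.765 MeV × 1.602e-13 J/MeV = 2.1109e-11 J
Per mole: 2.1109e-11 J × 6.022e23 mol⁻¹ = 1.2712e+13 J/mol

1.27e+10 kJ/mol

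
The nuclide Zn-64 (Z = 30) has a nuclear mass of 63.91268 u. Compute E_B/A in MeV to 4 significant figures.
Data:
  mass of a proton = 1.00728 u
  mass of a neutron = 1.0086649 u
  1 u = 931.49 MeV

8.737 MeV/nucleon

Mass of separated nucleons = 30(1.00728) + 34(1.0086649) = 30.21840 + 34.2946066 = 64.5130066 u
Δm = 64.5130066 − 63.91268 = 0.6003266 u
Binding energy = Δm·c² = 0.6003266 × 931.49 MeV/u = 559.198 MeV
BE/A = 559.198 MeV / 64 = 8.737 MeV/nucleon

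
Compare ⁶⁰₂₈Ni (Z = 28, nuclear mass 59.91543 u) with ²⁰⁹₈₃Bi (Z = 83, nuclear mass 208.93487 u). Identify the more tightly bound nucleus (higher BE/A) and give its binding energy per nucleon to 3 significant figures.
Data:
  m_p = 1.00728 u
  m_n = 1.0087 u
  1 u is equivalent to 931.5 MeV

⁶⁰₂₈Ni: Σm = 28(1.00728) + 32(1.0087) = 60.48224 u; Δm = 0.56681 u; E_B = 527.98 MeV; E_B/A = 8.800 MeV
²⁰⁹₈₃Bi: Σm = 83(1.00728) + 126(1.0087) = 210.70044 u; Δm = 1.76557 u; E_B = 1644.6 MeV; E_B/A = 7.869 MeV
⁶⁰₂₈Ni has the higher binding energy per nucleon, so it is the more tightly bound nucleus.

⁶⁰₂₈Ni; 8.80 MeV/nucleon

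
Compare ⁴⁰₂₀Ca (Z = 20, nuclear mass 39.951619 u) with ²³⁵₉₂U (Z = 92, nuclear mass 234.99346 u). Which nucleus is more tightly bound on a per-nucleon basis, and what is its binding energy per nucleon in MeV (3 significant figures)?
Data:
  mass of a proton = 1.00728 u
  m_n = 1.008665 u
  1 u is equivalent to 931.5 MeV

⁴⁰₂₀Ca: Σm = 20(1.00728) + 20(1.008665) = 40.318900 u; Δm = 0.367281 u; E_B = 342.12 MeV; E_B/A = 8.553 MeV
²³⁵₉₂U: Σm = 92(1.00728) + 143(1.008665) = 236.908855 u; Δm = 1.915395 u; E_B = 1784.2 MeV; E_B/A = 7.592 MeV
⁴⁰₂₀Ca has the higher binding energy per nucleon, so it is the more tightly bound nucleus.

⁴⁰₂₀Ca; 8.55 MeV/nucleon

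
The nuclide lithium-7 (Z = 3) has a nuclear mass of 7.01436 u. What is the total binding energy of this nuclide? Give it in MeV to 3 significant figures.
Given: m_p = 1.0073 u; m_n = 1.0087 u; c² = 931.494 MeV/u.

39.4 MeV

Σm = 3·m_p + 4·m_n = 3.0219 + 4.0348 = 7.0567 u
The mass defect is 7.0567 − 7.01436 = 0.04234 u.
Binding energy = Δm·c² = 0.04234 × 931.494 MeV/u = 39.4395 MeV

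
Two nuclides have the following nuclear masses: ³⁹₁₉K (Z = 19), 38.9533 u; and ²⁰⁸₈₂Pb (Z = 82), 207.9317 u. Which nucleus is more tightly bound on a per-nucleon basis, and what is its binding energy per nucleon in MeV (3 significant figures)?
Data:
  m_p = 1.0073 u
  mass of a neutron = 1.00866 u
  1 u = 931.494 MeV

³⁹₁₉K: Σm = 19(1.0073) + 20(1.00866) = 39.31190 u; Δm = 0.35860 u; E_B = 334.034 MeV; E_B/A = 8.56497 MeV
²⁰⁸₈₂Pb: Σm = 82(1.0073) + 126(1.00866) = 209.68976 u; Δm = 1.75806 u; E_B = 1637.6 MeV; E_B/A = 7.873 MeV
³⁹₁₉K has the higher binding energy per nucleon, so it is the more tightly bound nucleus.

³⁹₁₉K; 8.56 MeV/nucleon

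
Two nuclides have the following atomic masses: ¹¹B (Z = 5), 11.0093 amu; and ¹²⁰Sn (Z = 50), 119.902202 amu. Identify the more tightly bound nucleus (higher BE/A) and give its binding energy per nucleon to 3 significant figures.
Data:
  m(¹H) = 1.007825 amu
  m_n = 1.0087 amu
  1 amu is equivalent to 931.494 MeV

¹²⁰Sn; 8.52 MeV/nucleon

¹¹B: Σm = 5(1.007825) + 6(1.0087) = 11.091325 amu; Δm = 0.082025 amu; E_B = 76.406 MeV; E_B/A = 6.946 MeV
¹²⁰Sn: Σm = 50(1.007825) + 70(1.0087) = 121.000250 amu; Δm = 1.098048 amu; E_B = 1022.83 MeV; E_B/A = 8.524 MeV
¹²⁰Sn has the higher binding energy per nucleon, so it is the more tightly bound nucleus.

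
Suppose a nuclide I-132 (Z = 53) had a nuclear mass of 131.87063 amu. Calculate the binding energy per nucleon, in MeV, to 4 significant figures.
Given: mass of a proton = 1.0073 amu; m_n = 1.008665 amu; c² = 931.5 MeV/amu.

8.474 MeV/nucleon

With 53 protons and 79 neutrons (A = 132):
Mass of separated nucleons = 53(1.0073) + 79(1.008665) = 53.3869 + 79.684535 = 133.071435 amu
Δm = 133.071435 − 131.87063 = 1.200805 amu
Converting to energy: 1.200805 amu × 931.5 MeV/amu = 1118.55 MeV
Per nucleon: 1118.55 / 132 = 8.474 MeV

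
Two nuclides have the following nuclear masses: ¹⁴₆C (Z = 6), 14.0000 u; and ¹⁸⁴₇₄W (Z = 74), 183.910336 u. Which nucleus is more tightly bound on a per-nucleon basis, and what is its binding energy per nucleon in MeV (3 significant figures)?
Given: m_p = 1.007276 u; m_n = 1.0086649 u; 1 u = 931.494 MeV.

¹⁴₆C: Σm = 6(1.007276) + 8(1.0086649) = 14.1129752 u; Δm = 0.1129752 u; E_B = 105.24 MeV; E_B/A = 7.517 MeV
¹⁸⁴₇₄W: Σm = 74(1.007276) + 110(1.0086649) = 185.4915630 u; Δm = 1.5812270 u; E_B = 1472.9 MeV; E_B/A = 8.0049 MeV
¹⁸⁴₇₄W has the higher binding energy per nucleon, so it is the more tightly bound nucleus.

¹⁸⁴₇₄W; 8.00 MeV/nucleon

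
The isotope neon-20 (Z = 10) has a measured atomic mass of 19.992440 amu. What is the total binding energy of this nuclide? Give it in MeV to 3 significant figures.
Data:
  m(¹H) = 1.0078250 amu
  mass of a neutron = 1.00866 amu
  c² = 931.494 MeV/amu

161 MeV

The nucleus contains 10 protons and 20 − 10 = 10 neutrons.
Total constituent mass: 10 × 1.0078250 + 10 × 1.00866 = 20.1648500 amu
The mass defect is 20.1648500 − 19.992440 = 0.1724100 amu.
E_B = 0.1724100 × 931.494 = 160.599 MeV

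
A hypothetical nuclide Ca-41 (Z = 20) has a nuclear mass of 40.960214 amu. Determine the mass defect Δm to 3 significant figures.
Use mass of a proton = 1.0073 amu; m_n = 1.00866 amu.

0.368 amu

Σm = 20·m_p + 21·m_n = 20.1460 + 21.18186 = 41.32786 amu
The mass defect is 41.32786 − 40.960214 = 0.367646 amu.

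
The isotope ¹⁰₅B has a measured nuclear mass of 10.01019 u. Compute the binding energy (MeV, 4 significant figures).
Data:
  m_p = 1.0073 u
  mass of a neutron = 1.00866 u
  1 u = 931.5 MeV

Mass of separated nucleons = 5(1.0073) + 5(1.00866) = 5.0365 + 5.04330 = 10.07980 u
Δm = 10.07980 − 10.01019 = 0.06961 u
E_B = 0.06961 × 931.5 = 64.8417 MeV

64.84 MeV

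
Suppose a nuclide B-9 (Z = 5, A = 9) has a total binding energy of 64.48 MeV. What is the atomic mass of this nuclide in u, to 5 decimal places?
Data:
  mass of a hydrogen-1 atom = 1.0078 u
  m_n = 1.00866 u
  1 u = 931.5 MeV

Mass defect = 64.48 MeV / (931.5 MeV/u) = 0.0692217 u
Constituent mass = 5(1.0078) + 4(1.00866) = 9.07364 u
Atomic mass = 9.07364 − 0.0692217 = 9.0044183 u ≈ 9.00442 u (to 5 decimal places)

9.00442 u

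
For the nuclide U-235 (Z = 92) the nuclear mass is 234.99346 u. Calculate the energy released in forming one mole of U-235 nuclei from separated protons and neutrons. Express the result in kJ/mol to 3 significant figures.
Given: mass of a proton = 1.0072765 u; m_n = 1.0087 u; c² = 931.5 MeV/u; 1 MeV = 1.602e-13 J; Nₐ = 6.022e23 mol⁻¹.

Z = 92, so N = A − Z = 235 − 92 = 143.
Total constituent mass: 92 × 1.0072765 + 143 × 1.0087 = 236.9135380 u
Δm = 236.9135380 − 234.99346 = 1.9200780 u
Binding energy = Δm·c² = 1.9200780 × 931.5 MeV/u = 1788.55 MeV
Per nucleus in joules: 1788.55 MeV × 1.602e-13 J/MeV = 2.8653e-10 J
Per mole: 2.8653e-10 J × 6.022e23 mol⁻¹ = 1.7255e+14 J/mol

1.73e+11 kJ/mol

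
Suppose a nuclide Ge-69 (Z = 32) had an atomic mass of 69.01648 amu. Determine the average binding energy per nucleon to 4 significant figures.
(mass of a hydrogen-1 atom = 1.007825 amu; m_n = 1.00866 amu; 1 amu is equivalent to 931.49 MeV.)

7.484 MeV/nucleon

The nucleus contains 32 protons and 69 − 32 = 37 neutrons.
Mass of separated nucleons = 32(1.007825) + 37(1.00866) = 32.250400 + 37.32042 = 69.570820 amu
The mass defect is 69.570820 − 69.01648 = 0.554340 amu.
Converting to energy: 0.554340 amu × 931.49 MeV/amu = 516.362 MeV
BE/A = 516.362 MeV / 69 = 7.484 MeV/nucleon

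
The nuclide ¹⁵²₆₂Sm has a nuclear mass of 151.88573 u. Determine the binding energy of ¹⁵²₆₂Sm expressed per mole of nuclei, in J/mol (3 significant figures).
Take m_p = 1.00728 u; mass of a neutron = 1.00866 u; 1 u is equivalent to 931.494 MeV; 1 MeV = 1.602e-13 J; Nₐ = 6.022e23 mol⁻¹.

Z = 62, so N = A − Z = 152 − 62 = 90.
Mass of separated nucleons = 62(1.00728) + 90(1.00866) = 62.45136 + 90.77940 = 153.23076 u
Mass defect Δm = 153.23076 − 151.88573 = 1.34503 u
E_B = 1.34503 × 931.494 = 1252.89 MeV
Per nucleus in joules: 1252.89 MeV × 1.602e-13 J/MeV = 2.0071e-10 J
Per mole: 2.0071e-10 J × 6.022e23 mol⁻¹ = 1.2087e+14 J/mol

1.21e+14 J/mol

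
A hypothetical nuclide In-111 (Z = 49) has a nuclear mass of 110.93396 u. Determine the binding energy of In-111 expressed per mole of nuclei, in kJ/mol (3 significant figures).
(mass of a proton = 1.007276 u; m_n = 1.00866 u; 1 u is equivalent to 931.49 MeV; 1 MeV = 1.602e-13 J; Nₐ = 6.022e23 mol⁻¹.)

With 49 protons and 62 neutrons (A = 111):
Σm = 49·m_p + 62·m_n = 49.356524 + 62.53692 = 111.893444 u
Δm = 111.893444 − 110.93396 = 0.959484 u
Converting to energy: 0.959484 u × 931.49 MeV/u = 893.750 MeV
Per nucleus in joules: 893.750 MeV × 1.602e-13 J/MeV = 1.4318e-10 J
Per mole: 1.4318e-10 J × 6.022e23 mol⁻¹ = 8.6223e+13 J/mol

8.62e+10 kJ/mol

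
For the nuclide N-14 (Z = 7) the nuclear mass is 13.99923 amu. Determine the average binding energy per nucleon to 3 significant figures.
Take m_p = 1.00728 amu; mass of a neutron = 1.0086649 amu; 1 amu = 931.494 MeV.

7.48 MeV/nucleon

Z = 7, so N = A − Z = 14 − 7 = 7.
Mass of separated nucleons = 7(1.00728) + 7(1.0086649) = 7.05096 + 7.0606543 = 14.1116143 amu
Mass defect Δm = 14.1116143 − 13.99923 = 0.1123843 amu
Converting to energy: 0.1123843 amu × 931.494 MeV/amu = 104.685 MeV
Per nucleon: 104.685 / 14 = 7.478 MeV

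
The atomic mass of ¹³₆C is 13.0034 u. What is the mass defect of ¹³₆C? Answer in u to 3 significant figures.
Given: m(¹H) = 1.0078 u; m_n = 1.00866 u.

0.104 u

Z = 6, so N = A − Z = 13 − 6 = 7.
Total constituent mass: 6 × 1.0078 + 7 × 1.00866 = 13.10742 u
The mass defect is 13.10742 − 13.0034 = 0.10402 u.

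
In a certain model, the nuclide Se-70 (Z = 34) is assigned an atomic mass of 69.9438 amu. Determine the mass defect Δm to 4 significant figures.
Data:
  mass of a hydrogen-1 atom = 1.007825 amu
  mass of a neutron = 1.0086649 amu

0.6342 amu

With 34 protons and 36 neutrons (A = 70):
Mass of separated nucleons = 34(1.007825) + 36(1.0086649) = 34.266050 + 36.3119364 = 70.5779864 amu
Δm = 70.5779864 − 69.9438 = 0.6341864 amu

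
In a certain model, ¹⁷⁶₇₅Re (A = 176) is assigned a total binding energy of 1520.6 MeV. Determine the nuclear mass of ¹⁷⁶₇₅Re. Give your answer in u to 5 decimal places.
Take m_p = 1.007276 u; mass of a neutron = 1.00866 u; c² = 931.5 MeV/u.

175.78794 u

Mass defect = 1520.6 MeV / (931.5 MeV/u) = 1.6324208 u
Constituent mass = 75(1.007276) + 101(1.00866) = 177.420360 u
Nuclear mass = 177.420360 − 1.6324208 = 175.7879392 u ≈ 175.78794 u (to 5 decimal places)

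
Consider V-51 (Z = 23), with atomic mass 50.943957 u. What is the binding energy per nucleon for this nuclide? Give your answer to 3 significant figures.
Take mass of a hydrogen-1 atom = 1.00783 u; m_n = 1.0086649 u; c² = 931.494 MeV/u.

8.74 MeV/nucleon

With 23 protons and 28 neutrons (A = 51):
Total constituent mass: 23 × 1.00783 + 28 × 1.0086649 = 51.4227072 u
The mass defect is 51.4227072 − 50.943957 = 0.4787502 u.
E_B = 0.4787502 × 931.494 = 445.953 MeV
BE/A = 445.953 MeV / 51 = 8.744 MeV/nucleon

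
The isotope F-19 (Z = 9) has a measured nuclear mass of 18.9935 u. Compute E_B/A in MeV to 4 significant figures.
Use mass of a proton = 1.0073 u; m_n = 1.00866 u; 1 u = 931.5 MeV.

7.785 MeV/nucleon

Σm = 9·m_p + 10·m_n = 9.0657 + 10.08660 = 19.15230 u
The mass defect is 19.15230 − 18.9935 = 0.15880 u.
E_B = 0.15880 × 931.5 = 147.922 MeV
Dividing by A = 19 gives 7.785 MeV per nucleon.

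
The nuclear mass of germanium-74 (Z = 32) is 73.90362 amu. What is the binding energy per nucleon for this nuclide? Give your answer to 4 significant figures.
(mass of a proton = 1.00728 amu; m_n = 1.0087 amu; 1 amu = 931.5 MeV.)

With 32 protons and 42 neutrons (A = 74):
Σm = 32·m_p + 42·m_n = 32.23296 + 42.3654 = 74.59836 amu
Mass defect Δm = 74.59836 − 73.90362 = 0.69474 amu
Binding energy = Δm·c² = 0.69474 × 931.5 MeV/amu = 647.150 MeV
BE/A = 647.150 MeV / 74 = 8.745 MeV/nucleon

8.745 MeV/nucleon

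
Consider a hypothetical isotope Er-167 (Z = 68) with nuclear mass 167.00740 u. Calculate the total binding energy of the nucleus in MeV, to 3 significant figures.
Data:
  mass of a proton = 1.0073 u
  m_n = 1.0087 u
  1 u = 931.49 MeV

1260 MeV

The nucleus contains 68 protons and 167 − 68 = 99 neutrons.
Mass of separated nucleons = 68(1.0073) + 99(1.0087) = 68.4964 + 99.8613 = 168.3577 u
Mass defect Δm = 168.3577 − 167.00740 = 1.35030 u
Binding energy = Δm·c² = 1.35030 × 931.49 MeV/u = 1257.79 MeV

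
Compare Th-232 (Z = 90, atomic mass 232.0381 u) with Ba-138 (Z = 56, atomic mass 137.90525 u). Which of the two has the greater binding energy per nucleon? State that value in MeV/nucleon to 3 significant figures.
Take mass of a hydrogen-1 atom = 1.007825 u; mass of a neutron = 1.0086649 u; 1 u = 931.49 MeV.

Th-232: Σm = 90(1.007825) + 142(1.0086649) = 233.9346658 u; Δm = 1.8965658 u; E_B = 1766.63 MeV; E_B/A = 7.6148 MeV
Ba-138: Σm = 56(1.007825) + 82(1.0086649) = 139.1487218 u; Δm = 1.2434718 u; E_B = 1158.3 MeV; E_B/A = 8.393 MeV
Ba-138 has the higher binding energy per nucleon, so it is the more tightly bound nucleus.

Ba-138; 8.39 MeV/nucleon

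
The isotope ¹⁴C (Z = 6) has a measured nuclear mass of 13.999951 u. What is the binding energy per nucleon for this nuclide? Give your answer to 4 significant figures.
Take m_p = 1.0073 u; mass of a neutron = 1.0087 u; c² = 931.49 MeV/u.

The nucleus contains 6 protons and 14 − 6 = 8 neutrons.
Mass of separated nucleons = 6(1.0073) + 8(1.0087) = 6.0438 + 8.0696 = 14.1134 u
Mass defect Δm = 14.1134 − 13.999951 = 0.113449 u
Binding energy = Δm·c² = 0.113449 × 931.49 MeV/u = 105.677 MeV
BE/A = 105.677 MeV / 14 = 7.548 MeV/nucleon

7.548 MeV/nucleon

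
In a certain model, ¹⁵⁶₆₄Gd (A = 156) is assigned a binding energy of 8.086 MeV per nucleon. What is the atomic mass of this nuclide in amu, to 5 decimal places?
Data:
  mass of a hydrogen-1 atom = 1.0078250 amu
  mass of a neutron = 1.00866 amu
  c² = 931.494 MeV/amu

Total binding energy = 156 × 8.086 = 1261.416 MeV
Mass defect = 1261.416 MeV / (931.494 MeV/amu) = 1.3541859 amu
Constituent mass = 64(1.0078250) + 92(1.00866) = 157.2975200 amu
Atomic mass = 157.2975200 − 1.3541859 = 155.9433341 amu ≈ 155.94333 amu (to 5 decimal places)

155.94333 amu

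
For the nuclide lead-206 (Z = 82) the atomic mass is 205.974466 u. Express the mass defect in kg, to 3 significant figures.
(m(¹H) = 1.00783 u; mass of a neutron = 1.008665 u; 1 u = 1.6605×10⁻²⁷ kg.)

The nucleus contains 82 protons and 206 − 82 = 124 neutrons.
Σm = 82·m(¹H) + 124·m_n = 82.64206 + 125.074460 = 207.716520 u
The mass defect is 207.716520 − 205.974466 = 1.742054 u.
In SI units: 1.742054 u × 1.6605×10⁻²⁷ kg/u = 2.8927e-27 kg

2.89e-27 kg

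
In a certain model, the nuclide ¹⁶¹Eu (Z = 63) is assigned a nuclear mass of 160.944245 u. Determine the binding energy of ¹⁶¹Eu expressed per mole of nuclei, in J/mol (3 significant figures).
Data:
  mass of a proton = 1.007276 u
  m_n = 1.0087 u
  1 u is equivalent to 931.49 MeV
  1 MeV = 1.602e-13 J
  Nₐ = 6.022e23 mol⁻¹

1.23e+14 J/mol

The nucleus contains 63 protons and 161 − 63 = 98 neutrons.
Mass of separated nucleons = 63(1.007276) + 98(1.0087) = 63.458388 + 98.8526 = 162.310988 u
The mass defect is 162.310988 − 160.944245 = 1.366743 u.
E_B = 1.366743 × 931.49 = 1273.11 MeV
Per nucleus in joules: 1273.11 MeV × 1.602e-13 J/MeV = 2.0395e-10 J
Per mole: 2.0395e-10 J × 6.022e23 mol⁻¹ = 1.2282e+14 J/mol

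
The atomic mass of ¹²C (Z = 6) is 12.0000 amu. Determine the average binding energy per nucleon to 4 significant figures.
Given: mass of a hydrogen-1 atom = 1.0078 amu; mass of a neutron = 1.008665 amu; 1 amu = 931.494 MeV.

7.669 MeV/nucleon

Z = 6, so N = A − Z = 12 − 6 = 6.
Mass of separated nucleons = 6(1.0078) + 6(1.008665) = 6.0468 + 6.051990 = 12.098790 amu
Δm = 12.098790 − 12.0000 = 0.098790 amu
Converting to energy: 0.098790 amu × 931.494 MeV/amu = 92.0223 MeV
Dividing by A = 12 gives 7.669 MeV per nucleon.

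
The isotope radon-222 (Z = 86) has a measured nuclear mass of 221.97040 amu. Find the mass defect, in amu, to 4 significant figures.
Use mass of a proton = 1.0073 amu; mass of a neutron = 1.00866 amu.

1.835 amu

Z = 86, so N = A − Z = 222 − 86 = 136.
Total constituent mass: 86 × 1.0073 + 136 × 1.00866 = 223.80556 amu
Δm = 223.80556 − 221.97040 = 1.83516 amu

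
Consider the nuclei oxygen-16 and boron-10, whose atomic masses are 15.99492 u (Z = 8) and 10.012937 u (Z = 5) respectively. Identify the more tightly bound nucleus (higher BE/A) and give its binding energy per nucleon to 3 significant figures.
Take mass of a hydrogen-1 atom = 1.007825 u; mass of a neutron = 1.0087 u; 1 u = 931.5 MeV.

oxygen-16: Σm = 8(1.007825) + 8(1.0087) = 16.132200 u; Δm = 0.137280 u; E_B = 127.876 MeV; E_B/A = 7.992 MeV
boron-10: Σm = 5(1.007825) + 5(1.0087) = 10.082625 u; Δm = 0.069688 u; E_B = 64.914 MeV; E_B/A = 6.491 MeV
oxygen-16 has the higher binding energy per nucleon, so it is the more tightly bound nucleus.

oxygen-16; 7.99 MeV/nucleon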